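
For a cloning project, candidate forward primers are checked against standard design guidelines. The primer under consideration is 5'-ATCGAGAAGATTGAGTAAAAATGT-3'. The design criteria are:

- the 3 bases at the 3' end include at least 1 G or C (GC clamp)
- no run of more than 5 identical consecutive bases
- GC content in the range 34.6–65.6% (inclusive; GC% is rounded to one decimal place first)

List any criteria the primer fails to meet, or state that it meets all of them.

Base counts: A=11, T=6, G=6, C=1 (length 24).
GC clamp: 3' end TGT has 1 G/C ✓
homopolymer run: longest run = 5 ✓
GC content: GC 7/24 = 29.2%, outside 34.6–65.6% ✗

Fails: GC content.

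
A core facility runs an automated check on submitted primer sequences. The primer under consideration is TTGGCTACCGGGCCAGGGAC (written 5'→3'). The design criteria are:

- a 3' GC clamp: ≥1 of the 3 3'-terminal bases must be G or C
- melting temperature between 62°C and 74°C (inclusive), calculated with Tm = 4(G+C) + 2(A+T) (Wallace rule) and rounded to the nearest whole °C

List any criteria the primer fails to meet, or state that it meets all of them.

Base counts: A=3, T=3, G=8, C=6 (length 20).
GC clamp: 3' end GAC has 2 G/C ✓
Tm: Tm = 2·6 + 4·14 = 68°C ✓

Meets all criteria.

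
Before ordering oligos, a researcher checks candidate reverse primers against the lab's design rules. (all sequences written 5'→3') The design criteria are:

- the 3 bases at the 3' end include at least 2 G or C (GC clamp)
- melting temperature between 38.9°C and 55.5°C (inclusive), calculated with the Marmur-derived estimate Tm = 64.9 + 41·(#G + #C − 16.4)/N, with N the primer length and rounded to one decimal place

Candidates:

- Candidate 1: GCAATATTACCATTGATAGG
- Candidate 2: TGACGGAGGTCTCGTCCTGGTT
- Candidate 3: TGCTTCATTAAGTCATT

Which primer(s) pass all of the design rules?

Candidate 1 only.

Candidate 1 (20 nt, A=7 T=6 G=4 C=3): 3' end AGG has 2 G/C ✓; Tm = 64.9 + 41·(7 − 16.4)/20 = 45.6°C ✓ — passes.
Candidate 2 (22 nt, A=2 T=7 G=8 C=5): 3' end GTT has 1 G/C, need ≥2 ✗; Tm = 64.9 + 41·(13 − 16.4)/22 = 58.6°C, outside 38.9–55.5°C ✗ — fails.
Candidate 3 (17 nt, A=4 T=8 G=2 C=3): 3' end ATT has 0 G/C, need ≥2 ✗; Tm = 64.9 + 41·(5 − 16.4)/17 = 37.4°C, outside 38.9–55.5°C ✗ — fails.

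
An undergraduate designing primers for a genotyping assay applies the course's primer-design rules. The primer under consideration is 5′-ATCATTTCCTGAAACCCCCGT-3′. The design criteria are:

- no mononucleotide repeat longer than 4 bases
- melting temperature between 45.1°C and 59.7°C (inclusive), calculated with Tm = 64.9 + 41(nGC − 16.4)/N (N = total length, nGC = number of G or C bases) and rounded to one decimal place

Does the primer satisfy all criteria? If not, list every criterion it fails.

Fails: homopolymer run.

Base counts: A=5, T=6, G=2, C=8 (length 21).
homopolymer run: longest run = 5, exceeds 4 ✗
Tm: Tm = 64.9 + 41·(10 − 16.4)/21 = 52.4°C ✓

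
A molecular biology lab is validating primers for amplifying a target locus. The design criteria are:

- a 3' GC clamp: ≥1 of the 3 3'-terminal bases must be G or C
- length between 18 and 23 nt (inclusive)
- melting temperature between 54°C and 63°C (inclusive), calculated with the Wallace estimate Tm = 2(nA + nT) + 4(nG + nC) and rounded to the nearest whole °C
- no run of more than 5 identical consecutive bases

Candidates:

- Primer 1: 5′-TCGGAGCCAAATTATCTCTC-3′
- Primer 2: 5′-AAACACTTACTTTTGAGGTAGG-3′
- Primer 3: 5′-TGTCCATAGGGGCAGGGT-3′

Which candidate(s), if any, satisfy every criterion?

Primer 1 (20 nt, A=5 T=6 G=3 C=6): 3' end CTC has 2 G/C ✓; length 20 ✓; Tm = 2·11 + 4·9 = 58°C ✓; longest run = 3 ✓ — passes.
Primer 2 (22 nt, A=7 T=7 G=5 C=3): 3' end AGG has 2 G/C ✓; length 22 ✓; Tm = 2·14 + 4·8 = 60°C ✓; longest run = 4 ✓ — passes.
Primer 3 (18 nt, A=3 T=4 G=8 C=3): 3' end GGT has 2 G/C ✓; length 18 ✓; Tm = 2·7 + 4·11 = 58°C ✓; longest run = 4 ✓ — passes.

Primer 1, Primer 2 and Primer 3.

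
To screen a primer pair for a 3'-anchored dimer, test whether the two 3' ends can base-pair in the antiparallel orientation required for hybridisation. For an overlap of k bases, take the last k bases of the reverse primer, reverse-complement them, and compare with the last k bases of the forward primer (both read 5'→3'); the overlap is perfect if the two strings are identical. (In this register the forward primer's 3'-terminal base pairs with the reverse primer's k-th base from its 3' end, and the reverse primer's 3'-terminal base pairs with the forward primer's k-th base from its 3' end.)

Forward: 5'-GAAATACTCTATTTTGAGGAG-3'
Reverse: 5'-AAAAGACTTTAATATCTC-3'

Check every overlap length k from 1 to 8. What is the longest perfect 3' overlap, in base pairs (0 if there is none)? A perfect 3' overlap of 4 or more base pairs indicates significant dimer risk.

Last 8 bases (5'→3') — forward …TTGAGGAG, reverse …AATATCTC.
Reverse complement of the reverse primer's last 8 bases: GAGATATT; its first k bases are the reverse complement of the reverse primer's last k bases, so a perfect k-base overlap needs the forward primer's last k bases to equal them.
Comparing (forward last k vs required): k=1: G vs G ✓; k=2: AG vs GA ✗; k=3: GAG vs GAG ✓; k=4: GGAG vs GAGA ✗; k=5: AGGAG vs GAGAT ✗; k=6: GAGGAG vs GAGATA ✗; k=7: TGAGGAG vs GAGATAT ✗; k=8: TTGAGGAG vs GAGATATT ✗.
Perfect overlaps at k = 1, 3; the largest is 3.

Longest perfect overlap: 3 complementary base pairs; below the dimer-risk threshold (threshold 4).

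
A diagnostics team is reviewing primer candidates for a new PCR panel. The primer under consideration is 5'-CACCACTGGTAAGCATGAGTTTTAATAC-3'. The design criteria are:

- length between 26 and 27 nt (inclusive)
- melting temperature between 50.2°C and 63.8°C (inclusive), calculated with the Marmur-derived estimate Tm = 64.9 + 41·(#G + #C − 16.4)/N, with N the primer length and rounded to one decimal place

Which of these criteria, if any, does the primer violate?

Base counts: A=9, T=8, G=5, C=6 (length 28).
length: length 28, outside 26–27 ✗
Tm: Tm = 64.9 + 41·(11 − 16.4)/28 = 57.0°C ✓

Fails: length.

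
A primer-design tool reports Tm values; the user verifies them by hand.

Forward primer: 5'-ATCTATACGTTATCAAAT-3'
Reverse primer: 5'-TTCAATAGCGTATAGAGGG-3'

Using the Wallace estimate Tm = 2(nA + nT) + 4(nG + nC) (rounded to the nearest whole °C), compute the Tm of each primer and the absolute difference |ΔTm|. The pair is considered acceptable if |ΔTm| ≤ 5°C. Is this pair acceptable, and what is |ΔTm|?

Forward: A=7 T=7 G=1 C=3 → Tm = 2·14 + 4·4 = 44°C.
Reverse: A=6 T=5 G=6 C=2 → Tm = 2·11 + 4·8 = 54°C.
|ΔTm| = |44 − 54| = 10°C, > 5°C.

|ΔTm| = 10°C; the pair is not acceptable.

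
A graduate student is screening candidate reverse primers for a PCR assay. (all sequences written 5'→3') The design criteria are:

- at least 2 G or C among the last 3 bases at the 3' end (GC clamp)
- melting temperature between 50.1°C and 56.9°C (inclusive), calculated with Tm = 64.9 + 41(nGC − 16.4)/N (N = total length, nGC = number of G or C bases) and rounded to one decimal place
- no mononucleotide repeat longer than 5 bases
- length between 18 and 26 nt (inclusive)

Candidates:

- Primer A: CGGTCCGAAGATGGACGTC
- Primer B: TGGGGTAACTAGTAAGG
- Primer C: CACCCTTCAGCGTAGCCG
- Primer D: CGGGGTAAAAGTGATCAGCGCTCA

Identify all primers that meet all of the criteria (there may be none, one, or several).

Primer A and Primer C.

Primer A (19 nt, A=4 T=3 G=7 C=5): 3' end GTC has 2 G/C ✓; Tm = 64.9 + 41·(12 − 16.4)/19 = 55.4°C ✓; longest run = 2 ✓; length 19 ✓ — passes.
Primer B (17 nt, A=5 T=4 G=7 C=1): 3' end AGG has 2 G/C ✓; Tm = 64.9 + 41·(8 − 16.4)/17 = 44.6°C, outside 50.1–56.9°C ✗; longest run = 4 ✓; length 17, outside 18–26 ✗ — fails.
Primer C (18 nt, A=3 T=3 G=4 C=8): 3' end CCG has 3 G/C ✓; Tm = 64.9 + 41·(12 − 16.4)/18 = 54.9°C ✓; longest run = 3 ✓; length 18 ✓ — passes.
Primer D (24 nt, A=7 T=4 G=8 C=5): 3' end TCA has 1 G/C, need ≥2 ✗; Tm = 64.9 + 41·(13 − 16.4)/24 = 59.1°C, outside 50.1–56.9°C ✗; longest run = 4 ✓; length 24 ✓ — fails.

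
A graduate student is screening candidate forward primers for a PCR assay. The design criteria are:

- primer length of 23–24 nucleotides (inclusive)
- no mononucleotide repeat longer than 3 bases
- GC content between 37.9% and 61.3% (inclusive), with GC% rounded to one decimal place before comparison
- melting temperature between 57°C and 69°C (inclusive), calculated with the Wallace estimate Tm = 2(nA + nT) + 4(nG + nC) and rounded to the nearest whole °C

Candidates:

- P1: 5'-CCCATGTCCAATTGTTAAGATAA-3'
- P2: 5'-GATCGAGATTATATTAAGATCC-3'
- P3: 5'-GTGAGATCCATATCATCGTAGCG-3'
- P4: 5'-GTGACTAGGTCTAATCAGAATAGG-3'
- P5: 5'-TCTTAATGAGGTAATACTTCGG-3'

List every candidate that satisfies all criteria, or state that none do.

P3 and P4.

P1 (23 nt, A=8 T=7 G=3 C=5): length 23 ✓; longest run = 3 ✓; GC 8/23 = 34.8%, outside 37.9–61.3% ✗; Tm = 2·15 + 4·8 = 62°C ✓ — fails.
P2 (22 nt, A=8 T=7 G=4 C=3): length 22, outside 23–24 ✗; longest run = 2 ✓; GC 7/22 = 31.8%, outside 37.9–61.3% ✗; Tm = 2·15 + 4·7 = 58°C ✓ — fails.
P3 (23 nt, A=6 T=6 G=6 C=5): length 23 ✓; longest run = 2 ✓; GC 11/23 = 47.8% ✓; Tm = 2·12 + 4·11 = 68°C ✓ — passes.
P4 (24 nt, A=8 T=6 G=7 C=3): length 24 ✓; longest run = 2 ✓; GC 10/24 = 41.7% ✓; Tm = 2·14 + 4·10 = 68°C ✓ — passes.
P5 (22 nt, A=6 T=8 G=5 C=3): length 22, outside 23–24 ✗; longest run = 2 ✓; GC 8/22 = 36.4%, outside 37.9–61.3% ✗; Tm = 2·14 + 4·8 = 60°C ✓ — fails.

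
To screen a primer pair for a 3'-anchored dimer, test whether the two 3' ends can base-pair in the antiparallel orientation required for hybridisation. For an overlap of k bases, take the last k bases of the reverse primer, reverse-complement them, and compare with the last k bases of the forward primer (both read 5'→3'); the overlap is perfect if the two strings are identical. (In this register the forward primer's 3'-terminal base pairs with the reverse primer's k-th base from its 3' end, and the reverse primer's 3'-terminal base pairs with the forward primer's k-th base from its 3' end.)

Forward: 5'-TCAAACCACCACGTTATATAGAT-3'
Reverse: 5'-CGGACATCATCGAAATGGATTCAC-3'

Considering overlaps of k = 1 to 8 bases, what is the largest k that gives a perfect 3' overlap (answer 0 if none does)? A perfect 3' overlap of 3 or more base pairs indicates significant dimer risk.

Last 8 bases (5'→3') — forward …ATATAGAT, reverse …GGATTCAC.
Reverse complement of the reverse primer's last 8 bases: GTGAATCC; its first k bases are the reverse complement of the reverse primer's last k bases, so a perfect k-base overlap needs the forward primer's last k bases to equal them.
Comparing (forward last k vs required): k=1: T vs G ✗; k=2: AT vs GT ✗; k=3: GAT vs GTG ✗; k=4: AGAT vs GTGA ✗; k=5: TAGAT vs GTGAA ✗; k=6: ATAGAT vs GTGAAT ✗; k=7: TATAGAT vs GTGAATC ✗; k=8: ATATAGAT vs GTGAATCC ✗.
No overlap length from 1 to 8 is perfect, so the longest perfect 3' overlap is 0.

Longest perfect overlap: 0 complementary base pairs; below the dimer-risk threshold (threshold 3).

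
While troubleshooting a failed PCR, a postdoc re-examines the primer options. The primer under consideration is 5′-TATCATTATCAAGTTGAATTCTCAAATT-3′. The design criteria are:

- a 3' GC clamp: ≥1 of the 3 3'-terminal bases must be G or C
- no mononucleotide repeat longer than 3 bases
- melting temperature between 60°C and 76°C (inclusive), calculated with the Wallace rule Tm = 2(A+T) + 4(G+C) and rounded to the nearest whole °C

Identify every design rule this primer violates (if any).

Fails: GC clamp.

Base counts: A=10, T=12, G=2, C=4 (length 28).
GC clamp: 3' end ATT has 0 G/C, need ≥1 ✗
homopolymer run: longest run = 3 ✓
Tm: Tm = 2·22 + 4·6 = 68°C ✓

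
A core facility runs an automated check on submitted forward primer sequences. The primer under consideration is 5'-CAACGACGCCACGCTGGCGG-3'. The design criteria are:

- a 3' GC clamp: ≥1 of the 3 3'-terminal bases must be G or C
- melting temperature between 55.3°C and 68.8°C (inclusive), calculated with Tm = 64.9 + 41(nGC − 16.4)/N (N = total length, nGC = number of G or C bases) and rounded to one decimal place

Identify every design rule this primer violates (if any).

Base counts: A=4, T=1, G=7, C=8 (length 20).
GC clamp: 3' end CGG has 3 G/C ✓
Tm: Tm = 64.9 + 41·(15 − 16.4)/20 = 62.0°C ✓

Meets all criteria.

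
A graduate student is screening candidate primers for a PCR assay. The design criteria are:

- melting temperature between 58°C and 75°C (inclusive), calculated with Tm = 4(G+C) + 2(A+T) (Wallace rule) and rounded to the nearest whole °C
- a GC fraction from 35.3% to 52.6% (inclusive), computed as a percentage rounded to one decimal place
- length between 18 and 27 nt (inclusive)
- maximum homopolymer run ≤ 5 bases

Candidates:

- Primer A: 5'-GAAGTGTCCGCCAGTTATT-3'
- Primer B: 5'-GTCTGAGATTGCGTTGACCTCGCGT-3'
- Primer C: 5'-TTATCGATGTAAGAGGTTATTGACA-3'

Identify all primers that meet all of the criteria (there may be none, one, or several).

Primer A (19 nt, A=4 T=6 G=5 C=4): Tm = 2·10 + 4·9 = 56°C, outside 58–75°C ✗; GC 9/19 = 47.4% ✓; length 19 ✓; longest run = 2 ✓ — fails.
Primer B (25 nt, A=3 T=8 G=8 C=6): Tm = 2·11 + 4·14 = 78°C, outside 58–75°C ✗; GC 14/25 = 56.0%, outside 35.3–52.6% ✗; length 25 ✓; longest run = 2 ✓ — fails.
Primer C (25 nt, A=8 T=9 G=6 C=2): Tm = 2·17 + 4·8 = 66°C ✓; GC 8/25 = 32.0%, outside 35.3–52.6% ✗; length 25 ✓; longest run = 2 ✓ — fails.

None of the candidates satisfy all criteria.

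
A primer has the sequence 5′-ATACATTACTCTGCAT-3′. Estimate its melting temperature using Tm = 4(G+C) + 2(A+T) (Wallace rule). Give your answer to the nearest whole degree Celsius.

Base counts: A=5, T=6, G=1, C=4 (length 16).
Tm = 2·(5+6) + 4·(1+4) = 2·11 + 4·5 = 22 + 20 = 42°C.

42°C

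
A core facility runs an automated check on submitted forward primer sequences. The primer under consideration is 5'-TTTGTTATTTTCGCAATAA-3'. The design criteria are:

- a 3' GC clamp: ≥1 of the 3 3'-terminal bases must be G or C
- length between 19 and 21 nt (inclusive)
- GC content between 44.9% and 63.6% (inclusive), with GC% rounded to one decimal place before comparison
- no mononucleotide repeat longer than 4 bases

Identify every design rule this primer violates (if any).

Base counts: A=5, T=10, G=2, C=2 (length 19).
GC clamp: 3' end TAA has 0 G/C, need ≥1 ✗
length: length 19 ✓
GC content: GC 4/19 = 21.1%, outside 44.9–63.6% ✗
homopolymer run: longest run = 4 ✓

Fails: GC clamp, GC content.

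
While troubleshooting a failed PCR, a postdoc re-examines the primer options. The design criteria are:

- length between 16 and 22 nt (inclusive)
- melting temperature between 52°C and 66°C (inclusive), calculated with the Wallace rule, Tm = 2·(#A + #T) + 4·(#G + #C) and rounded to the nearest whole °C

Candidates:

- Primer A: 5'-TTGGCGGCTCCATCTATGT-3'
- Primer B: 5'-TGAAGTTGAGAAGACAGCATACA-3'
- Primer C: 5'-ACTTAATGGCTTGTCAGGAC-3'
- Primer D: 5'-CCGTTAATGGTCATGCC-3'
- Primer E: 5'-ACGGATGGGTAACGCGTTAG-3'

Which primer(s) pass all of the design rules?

Primer A, Primer C, Primer D and Primer E.

Primer A (19 nt, A=2 T=7 G=5 C=5): length 19 ✓; Tm = 2·9 + 4·10 = 58°C ✓ — passes.
Primer B (23 nt, A=10 T=4 G=6 C=3): length 23, outside 16–22 ✗; Tm = 2·14 + 4·9 = 64°C ✓ — fails.
Primer C (20 nt, A=5 T=6 G=5 C=4): length 20 ✓; Tm = 2·11 + 4·9 = 58°C ✓ — passes.
Primer D (17 nt, A=3 T=5 G=4 C=5): length 17 ✓; Tm = 2·8 + 4·9 = 52°C ✓ — passes.
Primer E (20 nt, A=5 T=4 G=8 C=3): length 20 ✓; Tm = 2·9 + 4·11 = 62°C ✓ — passes.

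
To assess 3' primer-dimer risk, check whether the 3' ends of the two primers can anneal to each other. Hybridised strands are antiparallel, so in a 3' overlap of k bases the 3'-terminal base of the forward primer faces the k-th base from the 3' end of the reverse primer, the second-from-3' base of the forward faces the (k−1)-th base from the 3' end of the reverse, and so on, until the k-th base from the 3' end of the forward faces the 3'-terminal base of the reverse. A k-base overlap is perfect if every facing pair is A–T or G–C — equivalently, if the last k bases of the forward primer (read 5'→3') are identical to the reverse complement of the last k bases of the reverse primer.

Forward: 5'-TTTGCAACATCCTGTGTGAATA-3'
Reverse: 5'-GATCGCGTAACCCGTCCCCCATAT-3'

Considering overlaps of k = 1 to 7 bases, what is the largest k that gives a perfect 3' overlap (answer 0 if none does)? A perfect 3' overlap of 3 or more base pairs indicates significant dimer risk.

Last 7 bases (5'→3') — forward …GTGAATA, reverse …CCCATAT.
Reverse complement of the reverse primer's last 7 bases: ATATGGG; its first k bases are the reverse complement of the reverse primer's last k bases, so a perfect k-base overlap needs the forward primer's last k bases to equal them.
Comparing (forward last k vs required): k=1: A vs A ✓; k=2: TA vs AT ✗; k=3: ATA vs ATA ✓; k=4: AATA vs ATAT ✗; k=5: GAATA vs ATATG ✗; k=6: TGAATA vs ATATGG ✗; k=7: GTGAATA vs ATATGGG ✗.
Perfect overlaps at k = 1, 3; the largest is 3.

Longest perfect overlap: 3 complementary base pairs; significant dimer risk (threshold 3).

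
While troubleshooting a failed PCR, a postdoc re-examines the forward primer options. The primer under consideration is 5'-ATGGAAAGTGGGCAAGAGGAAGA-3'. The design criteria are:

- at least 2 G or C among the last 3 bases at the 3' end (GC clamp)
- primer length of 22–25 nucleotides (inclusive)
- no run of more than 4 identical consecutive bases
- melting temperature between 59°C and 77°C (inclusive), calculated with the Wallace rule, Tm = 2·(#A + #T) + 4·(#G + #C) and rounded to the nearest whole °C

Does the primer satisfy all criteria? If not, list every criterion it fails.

Fails: GC clamp.

Base counts: A=10, T=2, G=10, C=1 (length 23).
GC clamp: 3' end AGA has 1 G/C, need ≥2 ✗
length: length 23 ✓
homopolymer run: longest run = 3 ✓
Tm: Tm = 2·12 + 4·11 = 68°C ✓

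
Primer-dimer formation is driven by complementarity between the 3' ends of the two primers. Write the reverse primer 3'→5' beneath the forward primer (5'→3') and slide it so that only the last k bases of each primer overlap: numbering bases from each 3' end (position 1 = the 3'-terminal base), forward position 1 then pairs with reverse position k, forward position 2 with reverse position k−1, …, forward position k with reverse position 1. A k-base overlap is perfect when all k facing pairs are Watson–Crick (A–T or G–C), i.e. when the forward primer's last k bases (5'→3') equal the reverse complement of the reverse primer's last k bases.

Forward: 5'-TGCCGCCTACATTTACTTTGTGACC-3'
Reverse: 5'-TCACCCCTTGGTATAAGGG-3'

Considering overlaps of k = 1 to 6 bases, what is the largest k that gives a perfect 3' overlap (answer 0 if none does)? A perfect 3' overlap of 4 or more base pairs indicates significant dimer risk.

Longest perfect overlap: 2 complementary base pairs; below the dimer-risk threshold (threshold 4).

Last 6 bases (5'→3') — forward …GTGACC, reverse …TAAGGG.
Reverse complement of the reverse primer's last 6 bases: CCCTTA; its first k bases are the reverse complement of the reverse primer's last k bases, so a perfect k-base overlap needs the forward primer's last k bases to equal them.
Comparing (forward last k vs required): k=1: C vs C ✓; k=2: CC vs CC ✓; k=3: ACC vs CCC ✗; k=4: GACC vs CCCT ✗; k=5: TGACC vs CCCTT ✗; k=6: GTGACC vs CCCTTA ✗.
Perfect overlaps at k = 1, 2; the largest is 2.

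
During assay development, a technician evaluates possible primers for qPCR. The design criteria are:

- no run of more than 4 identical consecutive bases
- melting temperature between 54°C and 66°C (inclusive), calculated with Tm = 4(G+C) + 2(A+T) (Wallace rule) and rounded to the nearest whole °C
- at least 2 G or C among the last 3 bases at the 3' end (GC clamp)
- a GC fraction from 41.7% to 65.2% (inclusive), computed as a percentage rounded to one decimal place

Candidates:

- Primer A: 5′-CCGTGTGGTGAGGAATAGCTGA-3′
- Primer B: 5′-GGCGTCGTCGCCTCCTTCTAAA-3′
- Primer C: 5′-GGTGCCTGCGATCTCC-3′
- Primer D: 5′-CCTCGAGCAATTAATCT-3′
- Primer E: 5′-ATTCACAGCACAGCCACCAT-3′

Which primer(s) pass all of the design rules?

Primer A (22 nt, A=5 T=5 G=9 C=3): longest run = 2 ✓; Tm = 2·10 + 4·12 = 68°C, outside 54–66°C ✗; 3' end TGA has 1 G/C, need ≥2 ✗; GC 12/22 = 54.5% ✓ — fails.
Primer B (22 nt, A=3 T=6 G=5 C=8): longest run = 3 ✓; Tm = 2·9 + 4·13 = 70°C, outside 54–66°C ✗; 3' end AAA has 0 G/C, need ≥2 ✗; GC 13/22 = 59.1% ✓ — fails.
Primer C (16 nt, A=1 T=4 G=5 C=6): longest run = 2 ✓; Tm = 2·5 + 4·11 = 54°C ✓; 3' end TCC has 2 G/C ✓; GC 11/16 = 68.8%, outside 41.7–65.2% ✗ — fails.
Primer D (17 nt, A=5 T=5 G=2 C=5): longest run = 2 ✓; Tm = 2·10 + 4·7 = 48°C, outside 54–66°C ✗; 3' end TCT has 1 G/C, need ≥2 ✗; GC 7/17 = 41.2%, outside 41.7–65.2% ✗ — fails.
Primer E (20 nt, A=7 T=3 G=2 C=8): longest run = 2 ✓; Tm = 2·10 + 4·10 = 60°C ✓; 3' end CAT has 1 G/C, need ≥2 ✗; GC 10/20 = 50.0% ✓ — fails.

None of the candidates satisfy all criteria.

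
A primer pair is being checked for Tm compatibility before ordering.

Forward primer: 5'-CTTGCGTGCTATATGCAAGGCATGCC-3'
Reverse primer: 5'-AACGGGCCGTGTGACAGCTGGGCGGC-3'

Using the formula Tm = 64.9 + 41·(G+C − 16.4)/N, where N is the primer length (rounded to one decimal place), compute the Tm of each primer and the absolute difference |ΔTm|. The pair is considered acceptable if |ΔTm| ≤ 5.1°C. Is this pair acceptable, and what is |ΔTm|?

|ΔTm| = 7.9°C; the pair is not acceptable.

Forward: G+C = 14, N = 26 → Tm = 64.9 + 41·(14 − 16.4)/26 = 61.1°C.
Reverse: G+C = 19, N = 26 → Tm = 64.9 + 41·(19 − 16.4)/26 = 69.0°C.
|ΔTm| = |61.1 − 69.0| = 7.9°C, > 5.1°C.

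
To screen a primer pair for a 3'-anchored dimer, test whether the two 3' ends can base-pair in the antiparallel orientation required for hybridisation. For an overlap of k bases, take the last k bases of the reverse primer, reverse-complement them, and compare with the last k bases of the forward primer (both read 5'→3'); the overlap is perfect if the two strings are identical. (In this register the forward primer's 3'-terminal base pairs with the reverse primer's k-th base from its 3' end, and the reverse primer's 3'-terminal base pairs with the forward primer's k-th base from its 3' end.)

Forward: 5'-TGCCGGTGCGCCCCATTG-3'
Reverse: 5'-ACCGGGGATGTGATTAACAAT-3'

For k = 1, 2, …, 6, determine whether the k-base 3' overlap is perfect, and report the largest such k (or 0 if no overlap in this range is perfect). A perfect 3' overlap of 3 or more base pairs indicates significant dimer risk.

Longest perfect overlap: 4 complementary base pairs; significant dimer risk (threshold 3).

Last 6 bases (5'→3') — forward …CCATTG, reverse …AACAAT.
Reverse complement of the reverse primer's last 6 bases: ATTGTT; its first k bases are the reverse complement of the reverse primer's last k bases, so a perfect k-base overlap needs the forward primer's last k bases to equal them.
Comparing (forward last k vs required): k=1: G vs A ✗; k=2: TG vs AT ✗; k=3: TTG vs ATT ✗; k=4: ATTG vs ATTG ✓; k=5: CATTG vs ATTGT ✗; k=6: CCATTG vs ATTGTT ✗.
Only k = 4 is perfect, so the longest perfect 3' overlap is 4.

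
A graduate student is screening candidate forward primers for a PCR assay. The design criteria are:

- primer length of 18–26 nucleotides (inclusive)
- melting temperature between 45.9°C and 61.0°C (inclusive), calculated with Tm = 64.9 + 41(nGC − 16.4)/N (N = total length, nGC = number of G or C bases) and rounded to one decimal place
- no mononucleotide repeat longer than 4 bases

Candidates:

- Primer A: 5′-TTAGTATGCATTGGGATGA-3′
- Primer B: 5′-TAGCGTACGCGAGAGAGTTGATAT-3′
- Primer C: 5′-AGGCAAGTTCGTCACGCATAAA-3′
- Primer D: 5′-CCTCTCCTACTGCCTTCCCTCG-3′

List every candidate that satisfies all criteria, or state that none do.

Primer A (19 nt, A=5 T=7 G=6 C=1): length 19 ✓; Tm = 64.9 + 41·(7 − 16.4)/19 = 44.6°C, outside 45.9–61.0°C ✗; longest run = 3 ✓ — fails.
Primer B (24 nt, A=7 T=6 G=8 C=3): length 24 ✓; Tm = 64.9 + 41·(11 − 16.4)/24 = 55.7°C ✓; longest run = 2 ✓ — passes.
Primer C (22 nt, A=8 T=4 G=5 C=5): length 22 ✓; Tm = 64.9 + 41·(10 − 16.4)/22 = 53.0°C ✓; longest run = 3 ✓ — passes.
Primer D (22 nt, A=1 T=7 G=2 C=12): length 22 ✓; Tm = 64.9 + 41·(14 − 16.4)/22 = 60.4°C ✓; longest run = 3 ✓ — passes.

Primer B, Primer C and Primer D.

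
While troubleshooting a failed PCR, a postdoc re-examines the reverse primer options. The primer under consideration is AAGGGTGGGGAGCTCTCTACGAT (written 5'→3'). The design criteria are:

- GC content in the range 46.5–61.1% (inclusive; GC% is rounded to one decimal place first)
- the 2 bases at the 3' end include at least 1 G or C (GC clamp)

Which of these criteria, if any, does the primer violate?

Fails: GC clamp.

Base counts: A=5, T=5, G=9, C=4 (length 23).
GC content: GC 13/23 = 56.5% ✓
GC clamp: 3' end AT has 0 G/C, need ≥1 ✗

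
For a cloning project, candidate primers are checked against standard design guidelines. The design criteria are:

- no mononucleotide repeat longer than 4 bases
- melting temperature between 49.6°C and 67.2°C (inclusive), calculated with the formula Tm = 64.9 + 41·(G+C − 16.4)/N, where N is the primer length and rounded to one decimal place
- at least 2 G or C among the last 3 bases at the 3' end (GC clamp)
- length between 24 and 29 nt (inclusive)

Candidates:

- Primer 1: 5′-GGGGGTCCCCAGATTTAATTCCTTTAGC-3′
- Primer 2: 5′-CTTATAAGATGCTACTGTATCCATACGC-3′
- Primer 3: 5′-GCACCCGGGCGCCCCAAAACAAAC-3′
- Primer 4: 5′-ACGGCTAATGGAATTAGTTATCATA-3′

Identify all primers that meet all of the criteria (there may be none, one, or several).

Primer 1 (28 nt, A=5 T=9 G=7 C=7): longest run = 5, exceeds 4 ✗; Tm = 64.9 + 41·(14 − 16.4)/28 = 61.4°C ✓; 3' end AGC has 2 G/C ✓; length 28 ✓ — fails.
Primer 2 (28 nt, A=8 T=9 G=4 C=7): longest run = 2 ✓; Tm = 64.9 + 41·(11 − 16.4)/28 = 57.0°C ✓; 3' end CGC has 3 G/C ✓; length 28 ✓ — passes.
Primer 3 (24 nt, A=8 T=0 G=5 C=11): longest run = 4 ✓; Tm = 64.9 + 41·(16 − 16.4)/24 = 64.2°C ✓; 3' end AAC has 1 G/C, need ≥2 ✗; length 24 ✓ — fails.
Primer 4 (25 nt, A=9 T=8 G=5 C=3): longest run = 2 ✓; Tm = 64.9 + 41·(8 − 16.4)/25 = 51.1°C ✓; 3' end ATA has 0 G/C, need ≥2 ✗; length 25 ✓ — fails.

Primer 2 only.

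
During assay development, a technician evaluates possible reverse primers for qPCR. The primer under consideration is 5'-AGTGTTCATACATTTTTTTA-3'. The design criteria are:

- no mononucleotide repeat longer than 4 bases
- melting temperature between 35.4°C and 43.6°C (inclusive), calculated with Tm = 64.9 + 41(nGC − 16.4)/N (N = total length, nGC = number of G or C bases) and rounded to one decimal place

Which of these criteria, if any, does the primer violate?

Fails: homopolymer run.

Base counts: A=5, T=11, G=2, C=2 (length 20).
homopolymer run: longest run = 7, exceeds 4 ✗
Tm: Tm = 64.9 + 41·(4 − 16.4)/20 = 39.5°C ✓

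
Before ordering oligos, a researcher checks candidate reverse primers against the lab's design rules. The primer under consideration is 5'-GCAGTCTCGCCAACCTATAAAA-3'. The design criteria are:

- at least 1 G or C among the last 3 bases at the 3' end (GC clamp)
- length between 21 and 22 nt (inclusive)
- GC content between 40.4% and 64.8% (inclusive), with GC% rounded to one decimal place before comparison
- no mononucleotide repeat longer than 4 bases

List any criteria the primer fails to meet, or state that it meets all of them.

Fails: GC clamp.

Base counts: A=8, T=4, G=3, C=7 (length 22).
GC clamp: 3' end AAA has 0 G/C, need ≥1 ✗
length: length 22 ✓
GC content: GC 10/22 = 45.5% ✓
homopolymer run: longest run = 4 ✓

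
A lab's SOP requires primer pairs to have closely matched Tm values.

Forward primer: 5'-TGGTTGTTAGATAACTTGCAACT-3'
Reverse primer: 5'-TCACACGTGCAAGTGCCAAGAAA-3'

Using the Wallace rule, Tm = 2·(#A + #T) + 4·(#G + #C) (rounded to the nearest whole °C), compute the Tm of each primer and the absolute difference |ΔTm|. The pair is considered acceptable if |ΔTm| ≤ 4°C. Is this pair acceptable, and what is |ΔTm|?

|ΔTm| = 6°C; the pair is not acceptable.

Forward: A=6 T=9 G=5 C=3 → Tm = 2·15 + 4·8 = 62°C.
Reverse: A=9 T=3 G=5 C=6 → Tm = 2·12 + 4·11 = 68°C.
|ΔTm| = |62 − 68| = 6°C, > 4°C.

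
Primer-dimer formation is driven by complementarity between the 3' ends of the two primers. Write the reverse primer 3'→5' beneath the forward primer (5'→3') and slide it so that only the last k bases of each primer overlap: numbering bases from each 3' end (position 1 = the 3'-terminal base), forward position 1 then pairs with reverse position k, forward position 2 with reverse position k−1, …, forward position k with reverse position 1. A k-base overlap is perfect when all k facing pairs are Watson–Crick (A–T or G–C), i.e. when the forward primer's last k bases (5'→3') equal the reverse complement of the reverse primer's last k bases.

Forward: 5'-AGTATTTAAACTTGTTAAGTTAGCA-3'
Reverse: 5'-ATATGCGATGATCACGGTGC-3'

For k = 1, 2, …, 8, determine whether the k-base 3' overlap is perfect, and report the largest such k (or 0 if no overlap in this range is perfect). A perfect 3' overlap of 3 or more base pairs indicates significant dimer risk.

Last 8 bases (5'→3') — forward …AGTTAGCA, reverse …CACGGTGC.
Reverse complement of the reverse primer's last 8 bases: GCACCGTG; its first k bases are the reverse complement of the reverse primer's last k bases, so a perfect k-base overlap needs the forward primer's last k bases to equal them.
Comparing (forward last k vs required): k=1: A vs G ✗; k=2: CA vs GC ✗; k=3: GCA vs GCA ✓; k=4: AGCA vs GCAC ✗; k=5: TAGCA vs GCACC ✗; k=6: TTAGCA vs GCACCG ✗; k=7: GTTAGCA vs GCACCGT ✗; k=8: AGTTAGCA vs GCACCGTG ✗.
Only k = 3 is perfect, so the longest perfect 3' overlap is 3.

Longest perfect overlap: 3 complementary base pairs; significant dimer risk (threshold 3).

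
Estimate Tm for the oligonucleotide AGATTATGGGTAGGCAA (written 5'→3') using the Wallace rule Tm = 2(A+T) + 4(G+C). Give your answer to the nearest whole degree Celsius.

Base counts: A=6, T=4, G=6, C=1 (length 17).
Tm = 2·(6+4) + 4·(6+1) = 2·10 + 4·7 = 20 + 28 = 48°C.

48°C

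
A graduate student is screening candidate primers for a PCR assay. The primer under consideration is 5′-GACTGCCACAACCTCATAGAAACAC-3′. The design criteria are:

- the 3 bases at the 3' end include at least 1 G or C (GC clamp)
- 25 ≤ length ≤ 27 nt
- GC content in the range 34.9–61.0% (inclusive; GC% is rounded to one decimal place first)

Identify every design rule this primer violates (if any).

Base counts: A=10, T=3, G=3, C=9 (length 25).
GC clamp: 3' end CAC has 2 G/C ✓
length: length 25 ✓
GC content: GC 12/25 = 48.0% ✓

Meets all criteria.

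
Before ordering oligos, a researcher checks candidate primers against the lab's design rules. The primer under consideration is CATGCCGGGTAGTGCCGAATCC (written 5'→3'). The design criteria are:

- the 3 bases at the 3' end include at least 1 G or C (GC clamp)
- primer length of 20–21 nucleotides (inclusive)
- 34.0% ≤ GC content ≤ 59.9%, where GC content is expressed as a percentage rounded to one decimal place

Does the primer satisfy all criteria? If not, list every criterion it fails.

Base counts: A=4, T=4, G=7, C=7 (length 22).
GC clamp: 3' end TCC has 2 G/C ✓
length: length 22, outside 20–21 ✗
GC content: GC 14/22 = 63.6%, outside 34.0–59.9% ✗

Fails: length, GC content.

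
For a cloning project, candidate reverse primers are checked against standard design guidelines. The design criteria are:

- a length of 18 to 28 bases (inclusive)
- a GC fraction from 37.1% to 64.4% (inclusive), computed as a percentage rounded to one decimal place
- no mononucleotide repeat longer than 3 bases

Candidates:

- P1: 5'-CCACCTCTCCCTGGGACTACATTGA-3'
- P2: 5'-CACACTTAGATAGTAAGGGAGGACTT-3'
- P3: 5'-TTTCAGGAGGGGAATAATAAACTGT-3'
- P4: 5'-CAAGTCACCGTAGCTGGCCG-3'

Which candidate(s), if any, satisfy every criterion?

P1 (25 nt, A=5 T=6 G=4 C=10): length 25 ✓; GC 14/25 = 56.0% ✓; longest run = 3 ✓ — passes.
P2 (26 nt, A=9 T=6 G=7 C=4): length 26 ✓; GC 11/26 = 42.3% ✓; longest run = 3 ✓ — passes.
P3 (25 nt, A=9 T=7 G=7 C=2): length 25 ✓; GC 9/25 = 36.0%, outside 37.1–64.4% ✗; longest run = 4, exceeds 3 ✗ — fails.
P4 (20 nt, A=4 T=3 G=6 C=7): length 20 ✓; GC 13/20 = 65.0%, outside 37.1–64.4% ✗; longest run = 2 ✓ — fails.

P1 and P2.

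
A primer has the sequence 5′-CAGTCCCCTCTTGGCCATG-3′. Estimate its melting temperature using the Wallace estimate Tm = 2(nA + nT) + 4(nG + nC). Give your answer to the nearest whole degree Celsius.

62°C

Base counts: A=2, T=5, G=4, C=8 (length 19).
Tm = 2·(2+5) + 4·(4+8) = 2·7 + 4·12 = 14 + 48 = 62°C.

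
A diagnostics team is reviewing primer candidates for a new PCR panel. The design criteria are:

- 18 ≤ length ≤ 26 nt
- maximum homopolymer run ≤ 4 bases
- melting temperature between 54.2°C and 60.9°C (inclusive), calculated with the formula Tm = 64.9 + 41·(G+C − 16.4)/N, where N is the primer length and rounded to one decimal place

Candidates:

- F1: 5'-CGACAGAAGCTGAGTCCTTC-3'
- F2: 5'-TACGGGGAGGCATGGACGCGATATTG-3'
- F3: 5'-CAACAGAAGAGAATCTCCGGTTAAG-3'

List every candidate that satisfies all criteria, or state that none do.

F3 only.

F1 (20 nt, A=5 T=4 G=5 C=6): length 20 ✓; longest run = 2 ✓; Tm = 64.9 + 41·(11 − 16.4)/20 = 53.8°C, outside 54.2–60.9°C ✗ — fails.
F2 (26 nt, A=6 T=5 G=11 C=4): length 26 ✓; longest run = 4 ✓; Tm = 64.9 + 41·(15 − 16.4)/26 = 62.7°C, outside 54.2–60.9°C ✗ — fails.
F3 (25 nt, A=10 T=4 G=6 C=5): length 25 ✓; longest run = 2 ✓; Tm = 64.9 + 41·(11 − 16.4)/25 = 56.0°C ✓ — passes.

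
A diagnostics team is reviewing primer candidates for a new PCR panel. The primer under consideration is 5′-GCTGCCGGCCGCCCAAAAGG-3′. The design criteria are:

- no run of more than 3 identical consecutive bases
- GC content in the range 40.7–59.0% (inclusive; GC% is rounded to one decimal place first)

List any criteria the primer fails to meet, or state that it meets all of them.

Fails: homopolymer run, GC content.

Base counts: A=4, T=1, G=7, C=8 (length 20).
homopolymer run: longest run = 4, exceeds 3 ✗
GC content: GC 15/20 = 75.0%, outside 40.7–59.0% ✗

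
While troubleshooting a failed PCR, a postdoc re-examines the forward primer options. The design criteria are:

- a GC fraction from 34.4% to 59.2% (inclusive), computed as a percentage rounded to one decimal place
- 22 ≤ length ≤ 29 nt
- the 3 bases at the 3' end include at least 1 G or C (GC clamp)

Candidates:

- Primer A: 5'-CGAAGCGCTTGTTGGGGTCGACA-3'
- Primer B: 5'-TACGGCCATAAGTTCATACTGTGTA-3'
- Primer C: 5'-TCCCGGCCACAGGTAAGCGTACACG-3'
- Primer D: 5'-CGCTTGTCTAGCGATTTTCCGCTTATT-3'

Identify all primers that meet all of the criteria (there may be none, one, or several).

Primer B only.

Primer A (23 nt, A=4 T=5 G=9 C=5): GC 14/23 = 60.9%, outside 34.4–59.2% ✗; length 23 ✓; 3' end ACA has 1 G/C ✓ — fails.
Primer B (25 nt, A=7 T=8 G=5 C=5): GC 10/25 = 40.0% ✓; length 25 ✓; 3' end GTA has 1 G/C ✓ — passes.
Primer C (25 nt, A=6 T=3 G=7 C=9): GC 16/25 = 64.0%, outside 34.4–59.2% ✗; length 25 ✓; 3' end ACG has 2 G/C ✓ — fails.
Primer D (27 nt, A=3 T=12 G=5 C=7): GC 12/27 = 44.4% ✓; length 27 ✓; 3' end ATT has 0 G/C, need ≥1 ✗ — fails.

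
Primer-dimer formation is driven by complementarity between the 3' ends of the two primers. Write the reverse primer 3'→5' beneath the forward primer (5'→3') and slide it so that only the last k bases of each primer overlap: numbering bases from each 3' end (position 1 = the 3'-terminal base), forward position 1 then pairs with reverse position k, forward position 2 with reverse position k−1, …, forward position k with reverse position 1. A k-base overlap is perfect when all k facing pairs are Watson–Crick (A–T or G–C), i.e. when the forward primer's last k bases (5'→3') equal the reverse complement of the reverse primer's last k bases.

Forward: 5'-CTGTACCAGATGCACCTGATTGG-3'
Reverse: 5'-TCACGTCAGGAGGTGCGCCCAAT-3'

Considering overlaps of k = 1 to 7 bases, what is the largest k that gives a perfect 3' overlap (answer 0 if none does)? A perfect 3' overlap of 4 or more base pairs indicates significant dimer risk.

Last 7 bases (5'→3') — forward …TGATTGG, reverse …GCCCAAT.
Reverse complement of the reverse primer's last 7 bases: ATTGGGC; its first k bases are the reverse complement of the reverse primer's last k bases, so a perfect k-base overlap needs the forward primer's last k bases to equal them.
Comparing (forward last k vs required): k=1: G vs A ✗; k=2: GG vs AT ✗; k=3: TGG vs ATT ✗; k=4: TTGG vs ATTG ✗; k=5: ATTGG vs ATTGG ✓; k=6: GATTGG vs ATTGGG ✗; k=7: TGATTGG vs ATTGGGC ✗.
Only k = 5 is perfect, so the longest perfect 3' overlap is 5.

Longest perfect overlap: 5 complementary base pairs; significant dimer risk (threshold 4).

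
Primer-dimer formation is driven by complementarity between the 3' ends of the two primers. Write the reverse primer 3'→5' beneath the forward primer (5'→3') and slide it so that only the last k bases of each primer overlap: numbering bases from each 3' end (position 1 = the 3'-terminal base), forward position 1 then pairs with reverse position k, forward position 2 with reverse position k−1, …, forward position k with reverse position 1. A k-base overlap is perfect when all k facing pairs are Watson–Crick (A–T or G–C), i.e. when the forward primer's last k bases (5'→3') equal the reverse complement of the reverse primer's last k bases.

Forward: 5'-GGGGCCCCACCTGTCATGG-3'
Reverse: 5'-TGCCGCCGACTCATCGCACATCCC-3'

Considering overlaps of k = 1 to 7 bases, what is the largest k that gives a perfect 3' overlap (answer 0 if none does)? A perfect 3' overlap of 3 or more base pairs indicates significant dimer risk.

Last 7 bases (5'→3') — forward …GTCATGG, reverse …ACATCCC.
Reverse complement of the reverse primer's last 7 bases: GGGATGT; its first k bases are the reverse complement of the reverse primer's last k bases, so a perfect k-base overlap needs the forward primer's last k bases to equal them.
Comparing (forward last k vs required): k=1: G vs G ✓; k=2: GG vs GG ✓; k=3: TGG vs GGG ✗; k=4: ATGG vs GGGA ✗; k=5: CATGG vs GGGAT ✗; k=6: TCATGG vs GGGATG ✗; k=7: GTCATGG vs GGGATGT ✗.
Perfect overlaps at k = 1, 2; the largest is 2.

Longest perfect overlap: 2 complementary base pairs; below the dimer-risk threshold (threshold 3).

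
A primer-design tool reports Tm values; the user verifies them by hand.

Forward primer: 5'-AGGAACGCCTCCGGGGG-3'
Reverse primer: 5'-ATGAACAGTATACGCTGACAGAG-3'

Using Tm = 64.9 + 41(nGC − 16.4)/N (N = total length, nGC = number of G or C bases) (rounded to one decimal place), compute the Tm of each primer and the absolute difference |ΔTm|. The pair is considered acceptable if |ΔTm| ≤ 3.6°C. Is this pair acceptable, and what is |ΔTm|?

|ΔTm| = 3.2°C; the pair is acceptable.

Forward: G+C = 13, N = 17 → Tm = 64.9 + 41·(13 − 16.4)/17 = 56.7°C.
Reverse: G+C = 10, N = 23 → Tm = 64.9 + 41·(10 − 16.4)/23 = 53.5°C.
|ΔTm| = |56.7 − 53.5| = 3.2°C, ≤ 3.6°C.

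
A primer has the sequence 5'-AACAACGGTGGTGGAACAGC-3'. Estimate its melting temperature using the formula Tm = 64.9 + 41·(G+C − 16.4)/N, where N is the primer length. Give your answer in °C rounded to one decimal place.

53.8°C

Base counts: A=7, T=2, G=7, C=4; G+C = 11, N = 20.
Tm = 64.9 + 41·(11 − 16.4)/20 = 64.9 + -221.40/20 = 53.8°C.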